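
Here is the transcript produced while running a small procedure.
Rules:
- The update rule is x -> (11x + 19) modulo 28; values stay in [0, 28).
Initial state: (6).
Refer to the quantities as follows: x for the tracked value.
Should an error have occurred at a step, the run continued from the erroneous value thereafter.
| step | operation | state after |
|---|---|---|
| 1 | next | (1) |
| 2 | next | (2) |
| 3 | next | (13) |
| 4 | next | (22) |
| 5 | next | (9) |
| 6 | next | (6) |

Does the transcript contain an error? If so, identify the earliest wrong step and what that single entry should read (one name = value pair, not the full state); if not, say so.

Step 1: x = (11*6 + 19) mod 28 = 1 — consistent with the transcript.
Step 2: x = (11*1 + 19) mod 28 = 2 — matches.
Step 3: x = (11*2 + 19) mod 28 = 13 — consistent with the transcript.
Step 4: x = (11*13 + 19) mod 28 = 22 — in agreement.
Step 5: x = (11*22 + 19) mod 28 = 9 — matches.
Step 6: x = (11*9 + 19) mod 28 = 6 — confirmed correct.
The whole run recomputes cleanly — no discrepancies.

no error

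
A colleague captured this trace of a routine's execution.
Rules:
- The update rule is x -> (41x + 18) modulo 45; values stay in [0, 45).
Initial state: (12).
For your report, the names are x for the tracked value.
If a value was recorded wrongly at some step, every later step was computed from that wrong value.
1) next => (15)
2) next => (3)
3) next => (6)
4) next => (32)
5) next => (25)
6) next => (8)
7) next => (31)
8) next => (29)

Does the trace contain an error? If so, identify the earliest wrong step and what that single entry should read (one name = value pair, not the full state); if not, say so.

step 4, x = 39

Recomputing the run from the initial state:
step 1: x = 15
step 2: x = 3
step 3: x = 6
step 4: x = 39
step 5: x = 42
step 6: x = 30
step 7: x = 33
step 8: x = 21
The first disagreement with the trace is at step 4, where the value should be x = 39.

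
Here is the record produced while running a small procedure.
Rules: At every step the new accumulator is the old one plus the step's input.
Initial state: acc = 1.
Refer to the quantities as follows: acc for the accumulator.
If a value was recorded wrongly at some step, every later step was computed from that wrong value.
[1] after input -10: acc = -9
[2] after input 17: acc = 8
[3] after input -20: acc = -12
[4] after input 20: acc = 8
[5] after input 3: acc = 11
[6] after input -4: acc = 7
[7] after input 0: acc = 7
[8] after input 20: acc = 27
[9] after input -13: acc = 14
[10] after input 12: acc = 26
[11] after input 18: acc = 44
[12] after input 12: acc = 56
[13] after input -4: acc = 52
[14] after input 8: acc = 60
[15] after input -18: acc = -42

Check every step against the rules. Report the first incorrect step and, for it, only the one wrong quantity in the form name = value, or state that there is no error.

step 1: acc = 1 + -10 = -9 -> consistent with the record
step 2: acc = -9 + 17 = 8 -> exactly as logged
step 3: acc = 8 + -20 = -12 -> no discrepancy
step 4: acc = -12 + 20 = 8 -> consistent with the record
step 5: acc = 8 + 3 = 11 -> consistent with the record
step 6: acc = 11 + -4 = 7 -> same as recorded
step 7: acc = 7 + 0 = 7 -> confirmed correct
step 8: acc = 7 + 20 = 27 -> consistent with the record
step 9: acc = 27 + -13 = 14 -> checks out
step 10: acc = 14 + 12 = 26 -> matches
step 11: acc = 26 + 18 = 44 -> consistent with the record
step 12: acc = 44 + 12 = 56 -> confirmed correct
step 13: acc = 56 + -4 = 52 -> confirmed correct
step 14: acc = 52 + 8 = 60 -> consistent with the record
step 15: acc = 60 + -18 = 42 -> first mismatch against the record
Step 15 is the first one off; corrected, acc = 42.

step 15, acc = 42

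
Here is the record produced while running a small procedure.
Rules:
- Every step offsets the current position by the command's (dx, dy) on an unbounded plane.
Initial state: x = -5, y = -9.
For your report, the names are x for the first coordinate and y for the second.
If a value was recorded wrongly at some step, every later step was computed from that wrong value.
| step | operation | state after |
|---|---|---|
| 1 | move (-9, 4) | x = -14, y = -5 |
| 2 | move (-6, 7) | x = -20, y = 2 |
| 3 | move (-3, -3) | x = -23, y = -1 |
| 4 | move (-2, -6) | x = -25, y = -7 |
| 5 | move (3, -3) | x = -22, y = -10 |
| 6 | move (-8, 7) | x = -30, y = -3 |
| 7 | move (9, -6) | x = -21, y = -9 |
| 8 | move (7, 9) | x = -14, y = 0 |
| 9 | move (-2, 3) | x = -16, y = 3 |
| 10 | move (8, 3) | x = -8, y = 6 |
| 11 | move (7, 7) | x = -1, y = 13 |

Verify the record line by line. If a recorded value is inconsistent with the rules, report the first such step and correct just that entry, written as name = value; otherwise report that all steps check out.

Step 1: x = -5 + (-9) = -14, y = -9 + (4) = -5 — verified.
Step 2: x = -14 + (-6) = -20, y = -5 + (7) = 2 — checks out.
Step 3: x = -20 + (-3) = -23, y = 2 + (-3) = -1 — agrees with the record.
Step 4: x = -23 + (-2) = -25, y = -1 + (-6) = -7 — confirmed correct.
Step 5: x = -25 + (3) = -22, y = -7 + (-3) = -10 — exactly as logged.
Step 6: x = -22 + (-8) = -30, y = -10 + (7) = -3 — matches.
Step 7: x = -30 + (9) = -21, y = -3 + (-6) = -9 — matches.
Step 8: x = -21 + (7) = -14, y = -9 + (9) = 0 — exactly as logged.
Step 9: x = -14 + (-2) = -16, y = 0 + (3) = 3 — verified.
Step 10: x = -16 + (8) = -8, y = 3 + (3) = 6 — no discrepancy.
Step 11: x = -8 + (7) = -1, y = 6 + (7) = 13 — exactly as logged.
Nothing is out of place; the run is error-free.

no error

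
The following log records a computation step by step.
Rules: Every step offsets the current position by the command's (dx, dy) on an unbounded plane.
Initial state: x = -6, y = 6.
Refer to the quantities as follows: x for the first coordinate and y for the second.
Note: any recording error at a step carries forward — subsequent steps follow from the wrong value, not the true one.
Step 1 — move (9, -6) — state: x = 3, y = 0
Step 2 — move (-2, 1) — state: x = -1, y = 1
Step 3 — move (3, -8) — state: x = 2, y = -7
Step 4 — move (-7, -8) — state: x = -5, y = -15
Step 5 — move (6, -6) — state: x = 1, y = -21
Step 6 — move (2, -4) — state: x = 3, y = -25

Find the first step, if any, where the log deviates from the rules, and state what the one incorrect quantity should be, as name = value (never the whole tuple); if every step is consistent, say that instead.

step 2, x = 1

Step 1: x = -6 + (9) = 3, y = 6 + (-6) = 0 — exactly as logged.
Step 2: x = 3 + (-2) = 1, y = 0 + (1) = 1 — the entry is off here.
Step 2 is the first one off; corrected, x = 1.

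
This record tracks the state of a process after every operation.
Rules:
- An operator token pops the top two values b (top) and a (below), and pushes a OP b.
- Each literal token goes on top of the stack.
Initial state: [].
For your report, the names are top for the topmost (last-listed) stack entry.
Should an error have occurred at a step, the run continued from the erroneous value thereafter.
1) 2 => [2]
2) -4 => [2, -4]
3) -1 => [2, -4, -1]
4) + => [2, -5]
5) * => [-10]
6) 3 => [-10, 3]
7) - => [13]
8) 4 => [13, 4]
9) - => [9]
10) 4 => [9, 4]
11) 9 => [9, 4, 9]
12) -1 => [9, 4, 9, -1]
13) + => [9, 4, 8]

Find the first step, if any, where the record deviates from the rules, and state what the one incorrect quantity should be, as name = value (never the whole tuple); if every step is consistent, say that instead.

step 7, top = -13

Step 1: push 2: top = 2 — confirmed correct.
Step 2: push -4: top = -4 — in agreement.
Step 3: push -1: top = -1 — confirmed correct.
Step 4: -4 + -1 = -5 — same as recorded.
Step 5: 2 * -5 = -10 — matches.
Step 6: push 3: top = 3 — agrees with the record.
Step 7: -10 - 3 = -13 — the recorded entry deviates here.
The earliest wrong entry is at step 7: it should read top = -13.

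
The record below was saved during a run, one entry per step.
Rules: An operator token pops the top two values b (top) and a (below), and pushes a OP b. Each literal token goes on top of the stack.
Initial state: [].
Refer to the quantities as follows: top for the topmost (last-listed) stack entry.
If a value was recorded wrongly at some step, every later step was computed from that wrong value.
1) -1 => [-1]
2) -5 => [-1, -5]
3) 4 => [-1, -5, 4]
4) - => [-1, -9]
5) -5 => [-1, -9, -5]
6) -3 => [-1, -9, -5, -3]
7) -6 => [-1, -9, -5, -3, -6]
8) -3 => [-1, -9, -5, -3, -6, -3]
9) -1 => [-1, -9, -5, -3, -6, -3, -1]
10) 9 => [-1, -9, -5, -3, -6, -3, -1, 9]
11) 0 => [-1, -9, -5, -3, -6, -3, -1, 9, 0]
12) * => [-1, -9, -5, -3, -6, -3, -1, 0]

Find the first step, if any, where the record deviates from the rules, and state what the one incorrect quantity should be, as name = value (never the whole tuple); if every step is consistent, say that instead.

Recomputing the run from the initial state:
step 1: [-1]
step 2: [-1, -5]
step 3: [-1, -5, 4]
step 4: [-1, -9]
step 5: [-1, -9, -5]
step 6: [-1, -9, -5, -3]
step 7: [-1, -9, -5, -3, -6]
step 8: [-1, -9, -5, -3, -6, -3]
step 9: [-1, -9, -5, -3, -6, -3, -1]
step 10: [-1, -9, -5, -3, -6, -3, -1, 9]
step 11: [-1, -9, -5, -3, -6, -3, -1, 9, 0]
step 12: [-1, -9, -5, -3, -6, -3, -1, 0]
This matches the record at every step.

no error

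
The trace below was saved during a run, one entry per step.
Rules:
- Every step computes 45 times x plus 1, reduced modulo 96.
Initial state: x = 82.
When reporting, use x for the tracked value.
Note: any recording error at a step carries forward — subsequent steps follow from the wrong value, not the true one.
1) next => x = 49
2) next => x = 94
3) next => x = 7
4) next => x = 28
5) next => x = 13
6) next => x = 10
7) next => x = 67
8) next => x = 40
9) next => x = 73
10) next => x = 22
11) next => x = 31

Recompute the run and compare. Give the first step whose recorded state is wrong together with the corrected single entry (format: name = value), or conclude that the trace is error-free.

Step 1: x = (45*82 + 1) mod 96 = 43 — first mismatch against the trace.
First deviation found at step 1; the corrected entry is x = 43.

step 1, x = 43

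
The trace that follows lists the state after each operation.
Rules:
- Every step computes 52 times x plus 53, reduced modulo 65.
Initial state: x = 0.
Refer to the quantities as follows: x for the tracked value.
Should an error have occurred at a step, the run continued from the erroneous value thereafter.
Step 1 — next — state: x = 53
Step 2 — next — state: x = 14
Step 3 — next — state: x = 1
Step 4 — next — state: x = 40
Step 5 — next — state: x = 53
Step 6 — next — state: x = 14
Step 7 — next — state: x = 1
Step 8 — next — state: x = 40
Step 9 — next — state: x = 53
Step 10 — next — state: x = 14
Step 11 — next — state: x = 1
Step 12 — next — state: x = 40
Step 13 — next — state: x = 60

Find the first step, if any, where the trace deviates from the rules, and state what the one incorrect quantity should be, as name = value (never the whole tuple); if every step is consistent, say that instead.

step 1: x = (52*0 + 53) mod 65 = 53 -> in agreement
step 2: x = (52*53 + 53) mod 65 = 14 -> confirmed correct
step 3: x = (52*14 + 53) mod 65 = 1 -> checks out
step 4: x = (52*1 + 53) mod 65 = 40 -> consistent with the trace
step 5: x = (52*40 + 53) mod 65 = 53 -> no discrepancy
step 6: x = (52*53 + 53) mod 65 = 14 -> confirmed correct
step 7: x = (52*14 + 53) mod 65 = 1 -> confirmed correct
step 8: x = (52*1 + 53) mod 65 = 40 -> exactly as logged
step 9: x = (52*40 + 53) mod 65 = 53 -> verified
step 10: x = (52*53 + 53) mod 65 = 14 -> verified
step 11: x = (52*14 + 53) mod 65 = 1 -> matches
step 12: x = (52*1 + 53) mod 65 = 40 -> consistent with the trace
step 13: x = (52*40 + 53) mod 65 = 53 -> the recorded entry deviates here
The audit stops at step 13: the recorded entry is wrong and should be x = 53.

step 13, x = 53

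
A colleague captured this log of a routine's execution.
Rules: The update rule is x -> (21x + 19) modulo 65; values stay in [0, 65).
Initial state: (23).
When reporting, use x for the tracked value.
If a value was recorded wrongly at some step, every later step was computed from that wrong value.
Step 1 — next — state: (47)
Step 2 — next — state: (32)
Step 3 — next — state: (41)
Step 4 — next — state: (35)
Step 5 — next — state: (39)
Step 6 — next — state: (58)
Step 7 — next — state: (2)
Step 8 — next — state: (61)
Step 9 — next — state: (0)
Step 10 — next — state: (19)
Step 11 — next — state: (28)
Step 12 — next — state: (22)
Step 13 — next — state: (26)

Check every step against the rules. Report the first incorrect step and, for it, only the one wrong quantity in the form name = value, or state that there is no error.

step 2, x = 31

Step 1: x = (21*23 + 19) mod 65 = 47 — consistent with the log.
Step 2: x = (21*47 + 19) mod 65 = 31 — first mismatch against the log.
First deviation found at step 2; the corrected entry is x = 31.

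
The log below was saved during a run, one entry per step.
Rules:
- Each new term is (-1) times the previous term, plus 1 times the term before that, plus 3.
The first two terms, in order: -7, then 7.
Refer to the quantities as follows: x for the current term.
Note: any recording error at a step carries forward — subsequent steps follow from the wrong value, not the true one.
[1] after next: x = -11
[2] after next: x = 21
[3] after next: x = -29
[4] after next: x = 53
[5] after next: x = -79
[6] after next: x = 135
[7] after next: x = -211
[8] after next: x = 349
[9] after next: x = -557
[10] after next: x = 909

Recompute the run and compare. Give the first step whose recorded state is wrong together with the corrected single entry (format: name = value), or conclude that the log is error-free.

no error

Recomputing the run from the initial state:
step 1: x = -11
step 2: x = 21
step 3: x = -29
step 4: x = 53
step 5: x = -79
step 6: x = 135
step 7: x = -211
step 8: x = 349
step 9: x = -557
step 10: x = 909
This matches the log at every step.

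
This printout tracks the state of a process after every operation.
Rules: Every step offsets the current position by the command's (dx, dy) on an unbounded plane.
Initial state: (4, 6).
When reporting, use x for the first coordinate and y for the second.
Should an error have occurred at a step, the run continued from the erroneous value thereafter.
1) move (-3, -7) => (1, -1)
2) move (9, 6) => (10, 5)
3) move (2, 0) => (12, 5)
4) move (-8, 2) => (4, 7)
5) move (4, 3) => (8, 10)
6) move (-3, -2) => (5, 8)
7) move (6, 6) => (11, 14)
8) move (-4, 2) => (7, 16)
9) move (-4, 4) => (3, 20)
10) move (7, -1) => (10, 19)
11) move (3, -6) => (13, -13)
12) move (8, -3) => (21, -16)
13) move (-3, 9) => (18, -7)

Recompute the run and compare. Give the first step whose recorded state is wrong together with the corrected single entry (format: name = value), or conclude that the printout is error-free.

step 1: x = 4 + (-3) = 1, y = 6 + (-7) = -1 -> in agreement
step 2: x = 1 + (9) = 10, y = -1 + (6) = 5 -> confirmed correct
step 3: x = 10 + (2) = 12, y = 5 + (0) = 5 -> matches
step 4: x = 12 + (-8) = 4, y = 5 + (2) = 7 -> agrees with the printout
step 5: x = 4 + (4) = 8, y = 7 + (3) = 10 -> in agreement
step 6: x = 8 + (-3) = 5, y = 10 + (-2) = 8 -> confirmed correct
step 7: x = 5 + (6) = 11, y = 8 + (6) = 14 -> confirmed correct
step 8: x = 11 + (-4) = 7, y = 14 + (2) = 16 -> agrees with the printout
step 9: x = 7 + (-4) = 3, y = 16 + (4) = 20 -> matches
step 10: x = 3 + (7) = 10, y = 20 + (-1) = 19 -> same as recorded
step 11: x = 10 + (3) = 13, y = 19 + (-6) = 13 -> the entry is off here
Conclusion: step 11 carries the first error; the entry should be y = 13.

step 11, y = 13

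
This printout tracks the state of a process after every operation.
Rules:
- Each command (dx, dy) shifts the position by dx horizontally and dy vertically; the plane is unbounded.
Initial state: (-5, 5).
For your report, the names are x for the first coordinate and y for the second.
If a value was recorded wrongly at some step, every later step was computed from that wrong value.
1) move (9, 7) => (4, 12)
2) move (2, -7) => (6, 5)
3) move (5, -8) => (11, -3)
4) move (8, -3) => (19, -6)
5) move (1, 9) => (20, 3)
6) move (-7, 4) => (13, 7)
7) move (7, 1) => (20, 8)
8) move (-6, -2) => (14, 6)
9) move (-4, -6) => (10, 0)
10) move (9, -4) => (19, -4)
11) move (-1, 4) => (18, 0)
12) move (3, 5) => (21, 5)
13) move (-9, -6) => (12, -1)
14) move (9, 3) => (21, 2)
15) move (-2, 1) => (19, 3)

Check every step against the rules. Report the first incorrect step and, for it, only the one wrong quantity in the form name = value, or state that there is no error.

no error

step 1: x = -5 + (9) = 4, y = 5 + (7) = 12 -> agrees with the printout
step 2: x = 4 + (2) = 6, y = 12 + (-7) = 5 -> exactly as logged
step 3: x = 6 + (5) = 11, y = 5 + (-8) = -3 -> same as recorded
step 4: x = 11 + (8) = 19, y = -3 + (-3) = -6 -> same as recorded
step 5: x = 19 + (1) = 20, y = -6 + (9) = 3 -> exactly as logged
step 6: x = 20 + (-7) = 13, y = 3 + (4) = 7 -> consistent with the printout
step 7: x = 13 + (7) = 20, y = 7 + (1) = 8 -> same as recorded
step 8: x = 20 + (-6) = 14, y = 8 + (-2) = 6 -> exactly as logged
step 9: x = 14 + (-4) = 10, y = 6 + (-6) = 0 -> in agreement
step 10: x = 10 + (9) = 19, y = 0 + (-4) = -4 -> verified
step 11: x = 19 + (-1) = 18, y = -4 + (4) = 0 -> in agreement
step 12: x = 18 + (3) = 21, y = 0 + (5) = 5 -> agrees with the printout
step 13: x = 21 + (-9) = 12, y = 5 + (-6) = -1 -> verified
step 14: x = 12 + (9) = 21, y = -1 + (3) = 2 -> confirmed correct
step 15: x = 21 + (-2) = 19, y = 2 + (1) = 3 -> verified
Every step is consistent.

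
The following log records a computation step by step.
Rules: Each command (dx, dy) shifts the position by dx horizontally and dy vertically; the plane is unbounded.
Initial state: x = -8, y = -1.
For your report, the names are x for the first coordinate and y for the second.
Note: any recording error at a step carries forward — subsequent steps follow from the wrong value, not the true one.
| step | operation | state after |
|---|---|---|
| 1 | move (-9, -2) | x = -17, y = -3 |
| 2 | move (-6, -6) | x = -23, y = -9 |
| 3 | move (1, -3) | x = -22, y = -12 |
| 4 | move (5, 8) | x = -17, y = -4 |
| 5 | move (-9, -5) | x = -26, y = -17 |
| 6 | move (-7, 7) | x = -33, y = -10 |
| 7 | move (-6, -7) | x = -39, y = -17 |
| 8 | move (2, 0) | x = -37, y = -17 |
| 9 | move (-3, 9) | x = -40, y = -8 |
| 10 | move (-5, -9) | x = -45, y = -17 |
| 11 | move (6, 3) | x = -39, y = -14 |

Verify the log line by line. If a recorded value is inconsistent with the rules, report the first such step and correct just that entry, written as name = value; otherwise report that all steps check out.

step 5, y = -9

Recomputing the run from the initial state:
step 1: x = -17, y = -3
step 2: x = -23, y = -9
step 3: x = -22, y = -12
step 4: x = -17, y = -4
step 5: x = -26, y = -9
step 6: x = -33, y = -2
step 7: x = -39, y = -9
step 8: x = -37, y = -9
step 9: x = -40, y = 0
step 10: x = -45, y = -9
step 11: x = -39, y = -6
The first disagreement with the log is at step 5, where the value should be y = -9.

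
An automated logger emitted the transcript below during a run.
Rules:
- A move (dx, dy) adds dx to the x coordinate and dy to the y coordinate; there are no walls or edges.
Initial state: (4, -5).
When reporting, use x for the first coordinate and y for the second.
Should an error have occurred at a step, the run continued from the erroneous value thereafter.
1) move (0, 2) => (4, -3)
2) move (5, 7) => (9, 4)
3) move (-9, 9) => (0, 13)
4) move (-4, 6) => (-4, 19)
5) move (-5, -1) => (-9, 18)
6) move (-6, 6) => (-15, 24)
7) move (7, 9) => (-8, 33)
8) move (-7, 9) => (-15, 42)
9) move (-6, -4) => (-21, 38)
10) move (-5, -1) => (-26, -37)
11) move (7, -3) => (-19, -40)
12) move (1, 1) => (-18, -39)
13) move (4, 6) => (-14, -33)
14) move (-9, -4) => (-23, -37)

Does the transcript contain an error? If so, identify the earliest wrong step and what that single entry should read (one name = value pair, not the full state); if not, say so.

step 10, y = 37

Step 1: x = 4 + (0) = 4, y = -5 + (2) = -3 — in agreement.
Step 2: x = 4 + (5) = 9, y = -3 + (7) = 4 — exactly as logged.
Step 3: x = 9 + (-9) = 0, y = 4 + (9) = 13 — agrees with the transcript.
Step 4: x = 0 + (-4) = -4, y = 13 + (6) = 19 — same as recorded.
Step 5: x = -4 + (-5) = -9, y = 19 + (-1) = 18 — consistent with the transcript.
Step 6: x = -9 + (-6) = -15, y = 18 + (6) = 24 — no discrepancy.
Step 7: x = -15 + (7) = -8, y = 24 + (9) = 33 — no discrepancy.
Step 8: x = -8 + (-7) = -15, y = 33 + (9) = 42 — verified.
Step 9: x = -15 + (-6) = -21, y = 42 + (-4) = 38 — exactly as logged.
Step 10: x = -21 + (-5) = -26, y = 38 + (-1) = 37 — a discrepancy with the transcript.
Step 10 is the first one off; corrected, y = 37.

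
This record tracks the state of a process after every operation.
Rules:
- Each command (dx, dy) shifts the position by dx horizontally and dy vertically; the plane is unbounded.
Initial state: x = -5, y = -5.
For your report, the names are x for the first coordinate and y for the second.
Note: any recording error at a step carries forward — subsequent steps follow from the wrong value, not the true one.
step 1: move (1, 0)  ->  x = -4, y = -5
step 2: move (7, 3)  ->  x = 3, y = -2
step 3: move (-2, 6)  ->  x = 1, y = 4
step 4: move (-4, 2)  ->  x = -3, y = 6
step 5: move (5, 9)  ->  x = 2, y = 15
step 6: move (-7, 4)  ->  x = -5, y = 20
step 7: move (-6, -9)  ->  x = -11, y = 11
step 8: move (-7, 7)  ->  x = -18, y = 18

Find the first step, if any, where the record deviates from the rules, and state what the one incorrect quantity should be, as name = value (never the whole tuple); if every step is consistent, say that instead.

Step 1: x = -5 + (1) = -4, y = -5 + (0) = -5 — confirmed correct.
Step 2: x = -4 + (7) = 3, y = -5 + (3) = -2 — agrees with the record.
Step 3: x = 3 + (-2) = 1, y = -2 + (6) = 4 — consistent with the record.
Step 4: x = 1 + (-4) = -3, y = 4 + (2) = 6 — no discrepancy.
Step 5: x = -3 + (5) = 2, y = 6 + (9) = 15 — consistent with the record.
Step 6: x = 2 + (-7) = -5, y = 15 + (4) = 19 — the record disagrees here.
Step 6 is the first one off; corrected, y = 19.

step 6, y = 19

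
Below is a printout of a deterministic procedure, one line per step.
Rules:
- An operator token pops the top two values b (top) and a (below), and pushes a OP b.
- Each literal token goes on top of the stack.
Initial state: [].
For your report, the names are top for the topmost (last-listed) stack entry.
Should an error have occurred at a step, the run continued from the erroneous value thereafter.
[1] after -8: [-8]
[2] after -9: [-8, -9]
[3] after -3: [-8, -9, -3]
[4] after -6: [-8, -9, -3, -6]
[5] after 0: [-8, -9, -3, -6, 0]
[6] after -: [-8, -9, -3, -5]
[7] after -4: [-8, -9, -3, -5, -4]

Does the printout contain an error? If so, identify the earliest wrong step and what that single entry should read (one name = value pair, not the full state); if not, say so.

step 1: push -8: top = -8 -> confirmed correct
step 2: push -9: top = -9 -> same as recorded
step 3: push -3: top = -3 -> verified
step 4: push -6: top = -6 -> checks out
step 5: push 0: top = 0 -> checks out
step 6: -6 - 0 = -6 -> the printout disagrees here
First incorrect step: 6; the correct value is top = -6.

step 6, top = -6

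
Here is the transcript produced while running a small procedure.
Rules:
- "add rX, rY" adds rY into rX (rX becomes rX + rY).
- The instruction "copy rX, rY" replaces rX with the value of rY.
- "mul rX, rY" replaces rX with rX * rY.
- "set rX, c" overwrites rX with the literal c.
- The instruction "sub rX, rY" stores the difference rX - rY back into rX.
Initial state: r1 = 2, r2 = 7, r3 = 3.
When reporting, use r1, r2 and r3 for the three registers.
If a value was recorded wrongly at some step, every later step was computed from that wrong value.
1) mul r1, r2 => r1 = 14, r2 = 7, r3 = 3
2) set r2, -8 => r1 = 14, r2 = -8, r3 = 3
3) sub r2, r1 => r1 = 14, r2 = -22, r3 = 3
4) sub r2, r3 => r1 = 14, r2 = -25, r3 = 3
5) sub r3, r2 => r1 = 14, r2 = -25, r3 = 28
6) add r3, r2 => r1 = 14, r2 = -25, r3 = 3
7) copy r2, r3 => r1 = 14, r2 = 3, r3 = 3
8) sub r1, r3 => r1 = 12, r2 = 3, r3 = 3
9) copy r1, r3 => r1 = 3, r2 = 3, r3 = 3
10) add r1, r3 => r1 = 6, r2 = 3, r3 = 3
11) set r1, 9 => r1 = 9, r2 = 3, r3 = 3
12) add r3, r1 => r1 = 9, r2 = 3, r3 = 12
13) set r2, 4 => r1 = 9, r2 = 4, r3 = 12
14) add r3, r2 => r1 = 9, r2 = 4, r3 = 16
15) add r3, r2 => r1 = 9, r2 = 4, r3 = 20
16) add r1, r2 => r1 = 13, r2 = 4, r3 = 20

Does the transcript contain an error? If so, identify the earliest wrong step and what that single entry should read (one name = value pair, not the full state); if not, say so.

Step 1: r1 = 2 * 7 = 14 — checks out.
Step 2: r2 = -8 — no discrepancy.
Step 3: r2 = -8 - 14 = -22 — confirmed correct.
Step 4: r2 = -22 - 3 = -25 — matches.
Step 5: r3 = 3 - -25 = 28 — confirmed correct.
Step 6: r3 = 28 + -25 = 3 — confirmed correct.
Step 7: r2 = 3 — matches.
Step 8: r1 = 14 - 3 = 11 — not what was recorded.
The audit stops at step 8: the recorded entry is wrong and should be r1 = 11.

step 8, r1 = 11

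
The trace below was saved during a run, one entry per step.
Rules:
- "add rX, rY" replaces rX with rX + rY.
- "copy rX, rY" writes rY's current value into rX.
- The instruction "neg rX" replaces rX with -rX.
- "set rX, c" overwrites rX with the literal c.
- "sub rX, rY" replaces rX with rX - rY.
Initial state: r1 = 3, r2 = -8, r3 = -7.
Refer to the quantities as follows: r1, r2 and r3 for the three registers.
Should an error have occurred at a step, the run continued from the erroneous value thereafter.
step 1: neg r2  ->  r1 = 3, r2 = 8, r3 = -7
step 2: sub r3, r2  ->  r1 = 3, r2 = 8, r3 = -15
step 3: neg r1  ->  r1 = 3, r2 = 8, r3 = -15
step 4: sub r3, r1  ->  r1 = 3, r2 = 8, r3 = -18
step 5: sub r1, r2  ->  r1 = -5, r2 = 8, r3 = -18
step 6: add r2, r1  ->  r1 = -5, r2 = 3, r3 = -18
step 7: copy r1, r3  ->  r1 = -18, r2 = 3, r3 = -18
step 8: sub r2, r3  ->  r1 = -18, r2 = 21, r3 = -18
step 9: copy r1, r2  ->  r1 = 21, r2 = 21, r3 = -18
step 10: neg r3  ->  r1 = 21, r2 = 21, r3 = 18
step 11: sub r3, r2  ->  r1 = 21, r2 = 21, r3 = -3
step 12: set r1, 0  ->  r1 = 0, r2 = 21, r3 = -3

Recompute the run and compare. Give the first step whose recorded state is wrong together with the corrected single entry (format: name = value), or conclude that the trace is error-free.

step 3, r1 = -3

1. r2 = -(-8) = 8 (checks out)
2. r3 = -7 - 8 = -15 (agrees with the trace)
3. r1 = -(3) = -3 (this is not what the trace shows)
So the first discrepancy is step 3, where the right value is r1 = -3.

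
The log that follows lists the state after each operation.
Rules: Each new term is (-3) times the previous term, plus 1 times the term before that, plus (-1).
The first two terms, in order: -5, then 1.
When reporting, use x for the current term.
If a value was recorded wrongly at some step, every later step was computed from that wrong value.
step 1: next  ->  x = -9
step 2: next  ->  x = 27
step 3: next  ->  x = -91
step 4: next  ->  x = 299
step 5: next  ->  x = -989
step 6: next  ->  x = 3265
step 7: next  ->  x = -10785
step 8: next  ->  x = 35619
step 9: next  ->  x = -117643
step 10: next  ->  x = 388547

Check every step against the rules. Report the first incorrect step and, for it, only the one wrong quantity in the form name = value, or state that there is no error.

1. x = -3*(1) + (1)*(-5) + (-1) = -9 (exactly as logged)
2. x = -3*(-9) + (1)*(1) + (-1) = 27 (consistent with the log)
3. x = -3*(27) + (1)*(-9) + (-1) = -91 (agrees with the log)
4. x = -3*(-91) + (1)*(27) + (-1) = 299 (exactly as logged)
5. x = -3*(299) + (1)*(-91) + (-1) = -989 (verified)
6. x = -3*(-989) + (1)*(299) + (-1) = 3265 (in agreement)
7. x = -3*(3265) + (1)*(-989) + (-1) = -10785 (no discrepancy)
8. x = -3*(-10785) + (1)*(3265) + (-1) = 35619 (consistent with the log)
9. x = -3*(35619) + (1)*(-10785) + (-1) = -117643 (verified)
10. x = -3*(-117643) + (1)*(35619) + (-1) = 388547 (consistent with the log)
Each recorded entry agrees with the recomputation.

no error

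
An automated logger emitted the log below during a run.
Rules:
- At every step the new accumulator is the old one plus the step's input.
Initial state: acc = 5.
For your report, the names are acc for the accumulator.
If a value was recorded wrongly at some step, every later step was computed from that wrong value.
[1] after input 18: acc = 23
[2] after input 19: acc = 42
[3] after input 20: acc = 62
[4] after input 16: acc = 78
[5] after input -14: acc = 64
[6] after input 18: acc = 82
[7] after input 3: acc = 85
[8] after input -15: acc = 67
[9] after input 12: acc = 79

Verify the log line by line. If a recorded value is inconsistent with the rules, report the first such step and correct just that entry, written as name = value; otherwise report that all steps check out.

step 8, acc = 70

step 1: acc = 5 + 18 = 23 -> no discrepancy
step 2: acc = 23 + 19 = 42 -> in agreement
step 3: acc = 42 + 20 = 62 -> verified
step 4: acc = 62 + 16 = 78 -> no discrepancy
step 5: acc = 78 + -14 = 64 -> no discrepancy
step 6: acc = 64 + 18 = 82 -> agrees with the log
step 7: acc = 82 + 3 = 85 -> no discrepancy
step 8: acc = 85 + -15 = 70 -> first mismatch against the log
First incorrect step: 8; the correct value is acc = 70.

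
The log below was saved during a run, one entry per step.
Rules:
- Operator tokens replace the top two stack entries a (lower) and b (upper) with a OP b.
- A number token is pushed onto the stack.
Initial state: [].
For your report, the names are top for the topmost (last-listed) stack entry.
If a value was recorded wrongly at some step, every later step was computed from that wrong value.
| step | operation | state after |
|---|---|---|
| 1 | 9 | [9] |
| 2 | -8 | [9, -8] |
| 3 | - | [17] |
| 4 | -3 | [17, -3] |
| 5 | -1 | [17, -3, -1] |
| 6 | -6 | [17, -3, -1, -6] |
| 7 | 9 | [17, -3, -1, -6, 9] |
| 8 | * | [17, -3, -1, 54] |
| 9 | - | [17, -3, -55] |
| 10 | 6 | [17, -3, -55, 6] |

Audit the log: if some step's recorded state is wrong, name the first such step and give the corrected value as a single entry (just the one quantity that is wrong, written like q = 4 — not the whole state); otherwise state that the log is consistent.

1. push 9: top = 9 (consistent with the log)
2. push -8: top = -8 (in agreement)
3. 9 - -8 = 17 (exactly as logged)
4. push -3: top = -3 (matches)
5. push -1: top = -1 (no discrepancy)
6. push -6: top = -6 (in agreement)
7. push 9: top = 9 (in agreement)
8. -6 * 9 = -54 (the log disagrees here)
The earliest wrong entry is at step 8: it should read top = -54.

step 8, top = -54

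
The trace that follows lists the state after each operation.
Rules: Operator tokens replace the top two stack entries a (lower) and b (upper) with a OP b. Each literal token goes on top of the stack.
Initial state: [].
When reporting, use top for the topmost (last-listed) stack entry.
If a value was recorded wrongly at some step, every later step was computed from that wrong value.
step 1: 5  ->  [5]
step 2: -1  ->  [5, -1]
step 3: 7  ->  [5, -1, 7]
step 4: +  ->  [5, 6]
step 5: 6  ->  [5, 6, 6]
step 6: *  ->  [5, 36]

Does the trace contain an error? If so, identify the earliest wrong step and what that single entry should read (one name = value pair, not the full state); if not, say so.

no error

step 1: push 5: top = 5 -> verified
step 2: push -1: top = -1 -> matches
step 3: push 7: top = 7 -> matches
step 4: -1 + 7 = 6 -> in agreement
step 5: push 6: top = 6 -> same as recorded
step 6: 6 * 6 = 36 -> exactly as logged
The recomputation confirms every line.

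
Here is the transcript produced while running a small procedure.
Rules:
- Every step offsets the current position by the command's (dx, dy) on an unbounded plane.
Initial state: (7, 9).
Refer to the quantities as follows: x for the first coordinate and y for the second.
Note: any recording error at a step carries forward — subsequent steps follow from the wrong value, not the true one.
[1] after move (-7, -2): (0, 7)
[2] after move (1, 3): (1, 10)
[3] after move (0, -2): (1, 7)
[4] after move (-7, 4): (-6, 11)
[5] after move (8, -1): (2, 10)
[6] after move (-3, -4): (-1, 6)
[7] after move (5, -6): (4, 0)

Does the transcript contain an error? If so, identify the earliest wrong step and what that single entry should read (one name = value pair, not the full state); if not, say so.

step 3, y = 8

Step 1: x = 7 + (-7) = 0, y = 9 + (-2) = 7 — exactly as logged.
Step 2: x = 0 + (1) = 1, y = 7 + (3) = 10 — confirmed correct.
Step 3: x = 1 + (0) = 1, y = 10 + (-2) = 8 — the recorded entry deviates here.
That makes step 3 the first incorrect line — y = 8 is what it should show.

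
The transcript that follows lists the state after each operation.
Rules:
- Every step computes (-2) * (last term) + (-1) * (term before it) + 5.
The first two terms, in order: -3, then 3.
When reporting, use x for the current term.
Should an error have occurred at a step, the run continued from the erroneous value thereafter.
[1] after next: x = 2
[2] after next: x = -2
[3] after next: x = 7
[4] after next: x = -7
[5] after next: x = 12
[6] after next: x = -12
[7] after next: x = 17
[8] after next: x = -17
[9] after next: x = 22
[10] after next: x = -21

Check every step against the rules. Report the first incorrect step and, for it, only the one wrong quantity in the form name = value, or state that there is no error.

Recomputing the run from the initial state:
step 1: x = 2
step 2: x = -2
step 3: x = 7
step 4: x = -7
step 5: x = 12
step 6: x = -12
step 7: x = 17
step 8: x = -17
step 9: x = 22
step 10: x = -22
The first disagreement with the transcript is at step 10, where the value should be x = -22.

step 10, x = -22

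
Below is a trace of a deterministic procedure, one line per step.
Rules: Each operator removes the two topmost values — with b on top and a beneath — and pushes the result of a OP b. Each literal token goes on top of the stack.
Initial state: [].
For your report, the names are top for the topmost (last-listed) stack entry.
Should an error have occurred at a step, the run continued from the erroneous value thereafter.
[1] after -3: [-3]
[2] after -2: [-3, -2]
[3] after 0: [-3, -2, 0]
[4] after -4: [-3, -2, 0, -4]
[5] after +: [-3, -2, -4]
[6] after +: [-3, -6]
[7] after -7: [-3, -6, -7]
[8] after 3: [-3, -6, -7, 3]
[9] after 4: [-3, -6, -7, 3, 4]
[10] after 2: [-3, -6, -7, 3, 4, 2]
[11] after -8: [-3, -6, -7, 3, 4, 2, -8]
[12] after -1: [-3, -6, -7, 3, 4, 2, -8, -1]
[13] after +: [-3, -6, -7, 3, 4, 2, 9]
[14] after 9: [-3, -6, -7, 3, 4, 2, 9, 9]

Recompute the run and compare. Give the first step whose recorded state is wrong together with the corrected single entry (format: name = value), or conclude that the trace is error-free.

1. push -3: top = -3 (matches)
2. push -2: top = -2 (agrees with the trace)
3. push 0: top = 0 (matches)
4. push -4: top = -4 (confirmed correct)
5. 0 + -4 = -4 (matches)
6. -2 + -4 = -6 (agrees with the trace)
7. push -7: top = -7 (checks out)
8. push 3: top = 3 (agrees with the trace)
9. push 4: top = 4 (no discrepancy)
10. push 2: top = 2 (same as recorded)
11. push -8: top = -8 (in agreement)
12. push -1: top = -1 (verified)
13. -8 + -1 = -9 (this is not what the trace shows)
The audit stops at step 13: the recorded entry is wrong and should be top = -9.

step 13, top = -9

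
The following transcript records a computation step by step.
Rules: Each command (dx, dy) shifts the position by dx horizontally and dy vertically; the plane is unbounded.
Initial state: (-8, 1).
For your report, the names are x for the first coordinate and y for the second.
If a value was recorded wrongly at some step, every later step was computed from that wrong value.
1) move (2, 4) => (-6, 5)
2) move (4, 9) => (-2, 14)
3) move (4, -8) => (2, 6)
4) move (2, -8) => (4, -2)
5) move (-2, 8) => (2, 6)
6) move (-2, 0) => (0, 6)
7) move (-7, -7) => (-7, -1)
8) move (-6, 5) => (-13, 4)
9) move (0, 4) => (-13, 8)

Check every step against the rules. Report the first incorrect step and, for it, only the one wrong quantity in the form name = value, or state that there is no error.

no error

step 1: x = -8 + (2) = -6, y = 1 + (4) = 5 -> in agreement
step 2: x = -6 + (4) = -2, y = 5 + (9) = 14 -> verified
step 3: x = -2 + (4) = 2, y = 14 + (-8) = 6 -> same as recorded
step 4: x = 2 + (2) = 4, y = 6 + (-8) = -2 -> checks out
step 5: x = 4 + (-2) = 2, y = -2 + (8) = 6 -> same as recorded
step 6: x = 2 + (-2) = 0, y = 6 + (0) = 6 -> matches
step 7: x = 0 + (-7) = -7, y = 6 + (-7) = -1 -> confirmed correct
step 8: x = -7 + (-6) = -13, y = -1 + (5) = 4 -> exactly as logged
step 9: x = -13 + (0) = -13, y = 4 + (4) = 8 -> same as recorded
Nothing is out of place; the run is error-free.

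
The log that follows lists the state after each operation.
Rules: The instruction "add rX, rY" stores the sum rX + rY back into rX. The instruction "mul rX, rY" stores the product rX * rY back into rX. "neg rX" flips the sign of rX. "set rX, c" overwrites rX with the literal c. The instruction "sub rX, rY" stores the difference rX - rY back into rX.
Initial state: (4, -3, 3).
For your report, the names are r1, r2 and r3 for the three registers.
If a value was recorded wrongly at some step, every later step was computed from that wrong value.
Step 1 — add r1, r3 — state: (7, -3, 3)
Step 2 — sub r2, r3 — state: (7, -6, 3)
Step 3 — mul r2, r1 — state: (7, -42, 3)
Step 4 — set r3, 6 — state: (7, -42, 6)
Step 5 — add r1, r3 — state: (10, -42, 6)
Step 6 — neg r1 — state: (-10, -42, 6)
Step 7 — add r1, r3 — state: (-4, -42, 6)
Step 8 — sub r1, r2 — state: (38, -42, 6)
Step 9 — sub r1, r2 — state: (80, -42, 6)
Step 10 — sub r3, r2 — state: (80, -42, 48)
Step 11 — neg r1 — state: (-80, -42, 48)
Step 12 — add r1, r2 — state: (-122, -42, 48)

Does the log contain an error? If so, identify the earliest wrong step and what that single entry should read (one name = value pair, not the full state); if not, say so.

step 5, r1 = 13

Step 1: r1 = 4 + 3 = 7 — same as recorded.
Step 2: r2 = -3 - 3 = -6 — consistent with the log.
Step 3: r2 = -6 * 7 = -42 — no discrepancy.
Step 4: r3 = 6 — no discrepancy.
Step 5: r1 = 7 + 6 = 13 — the log has a different value.
The earliest wrong entry is at step 5: it should read r1 = 13.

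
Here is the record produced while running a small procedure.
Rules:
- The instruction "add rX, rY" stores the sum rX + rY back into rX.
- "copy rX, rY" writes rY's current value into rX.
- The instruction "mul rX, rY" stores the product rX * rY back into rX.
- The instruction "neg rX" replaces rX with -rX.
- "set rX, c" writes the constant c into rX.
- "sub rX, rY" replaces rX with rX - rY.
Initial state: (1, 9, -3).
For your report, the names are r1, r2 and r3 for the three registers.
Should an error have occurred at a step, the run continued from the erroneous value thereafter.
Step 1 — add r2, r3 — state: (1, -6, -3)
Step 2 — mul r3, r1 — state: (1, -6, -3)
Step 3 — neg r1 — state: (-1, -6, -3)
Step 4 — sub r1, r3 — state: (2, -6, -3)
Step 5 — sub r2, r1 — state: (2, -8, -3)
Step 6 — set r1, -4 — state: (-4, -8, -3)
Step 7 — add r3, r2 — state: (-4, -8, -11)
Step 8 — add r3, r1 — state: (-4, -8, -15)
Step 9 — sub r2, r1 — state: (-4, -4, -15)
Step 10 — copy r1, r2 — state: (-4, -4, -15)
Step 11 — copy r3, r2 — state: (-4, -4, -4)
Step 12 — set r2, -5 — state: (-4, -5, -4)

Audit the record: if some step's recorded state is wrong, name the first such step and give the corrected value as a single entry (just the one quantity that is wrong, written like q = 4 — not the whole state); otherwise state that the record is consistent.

step 1, r2 = 6

step 1: r2 = 9 + -3 = 6 -> a discrepancy with the record
The audit stops at step 1: the recorded entry is wrong and should be r2 = 6.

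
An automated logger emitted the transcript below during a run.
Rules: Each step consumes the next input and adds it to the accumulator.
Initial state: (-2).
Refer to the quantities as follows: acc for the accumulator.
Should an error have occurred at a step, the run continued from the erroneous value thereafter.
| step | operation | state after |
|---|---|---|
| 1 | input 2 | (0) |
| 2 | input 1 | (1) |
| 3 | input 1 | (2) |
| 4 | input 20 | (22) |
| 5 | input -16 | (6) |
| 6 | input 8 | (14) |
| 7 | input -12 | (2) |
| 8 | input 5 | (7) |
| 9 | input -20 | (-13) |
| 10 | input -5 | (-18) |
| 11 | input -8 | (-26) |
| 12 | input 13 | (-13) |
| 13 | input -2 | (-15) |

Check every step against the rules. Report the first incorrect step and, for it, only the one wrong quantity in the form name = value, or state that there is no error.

no error

Recomputing the run from the initial state:
step 1: acc = 0
step 2: acc = 1
step 3: acc = 2
step 4: acc = 22
step 5: acc = 6
step 6: acc = 14
step 7: acc = 2
step 8: acc = 7
step 9: acc = -13
step 10: acc = -18
step 11: acc = -26
step 12: acc = -13
step 13: acc = -15
This matches the transcript at every step.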